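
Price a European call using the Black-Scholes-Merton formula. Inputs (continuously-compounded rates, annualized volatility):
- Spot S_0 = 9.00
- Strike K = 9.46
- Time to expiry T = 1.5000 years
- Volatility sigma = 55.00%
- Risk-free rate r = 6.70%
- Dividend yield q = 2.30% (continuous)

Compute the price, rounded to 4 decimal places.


d1 = (ln(S/K) + (r - q + 0.5*sigma^2) * T) / (sigma * sqrt(T)) = 0.36078341
d2 = d1 - sigma * sqrt(T) = -0.31282627
exp(-rT) = 0.90438511; exp(-qT) = 0.96608834
C = S_0 * exp(-qT) * N(d1) - K * exp(-rT) * N(d2)
N(d1) = 0.64086932; N(d2) = 0.37720633
C = 9.0000 * 0.96608834 * 0.64086932 - 9.4600 * 0.90438511 * 0.37720633 = 2.3450

Answer: Price = 2.3450


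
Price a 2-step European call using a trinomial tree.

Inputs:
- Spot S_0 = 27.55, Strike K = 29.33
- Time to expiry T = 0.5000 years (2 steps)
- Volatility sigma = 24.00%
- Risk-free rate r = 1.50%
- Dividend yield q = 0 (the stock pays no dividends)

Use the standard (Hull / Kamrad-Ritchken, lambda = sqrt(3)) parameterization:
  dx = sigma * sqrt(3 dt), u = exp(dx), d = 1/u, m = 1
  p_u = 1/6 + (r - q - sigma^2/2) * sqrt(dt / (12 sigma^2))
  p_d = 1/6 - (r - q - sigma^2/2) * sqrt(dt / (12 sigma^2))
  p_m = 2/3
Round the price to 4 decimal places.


Answer: Price = V(0,0) = 1.2700

Derivation:
dt = T/N = 0.250000; dx = sigma*sqrt(3*dt) = 0.207846
u = exp(dx) = 1.231024; d = 1/u = 0.812332
p_u = 0.158367, p_m = 0.666667, p_d = 0.174966
Discount per step: exp(-r*dt) = 0.996257
Stock lattice S(k, j) with j the centered position index:
  k=0: S(0,+0) = 27.5500
  k=1: S(1,-1) = 22.3797; S(1,+0) = 27.5500; S(1,+1) = 33.9147
  k=2: S(2,-2) = 18.1798; S(2,-1) = 22.3797; S(2,+0) = 27.5500; S(2,+1) = 33.9147; S(2,+2) = 41.7498
Terminal payoffs V(N, j) = max(S_T - K, 0):
  V(2,-2) = 0.000000; V(2,-1) = 0.000000; V(2,+0) = 0.000000; V(2,+1) = 4.584703; V(2,+2) = 12.419803
Backward induction: V(k, j) = exp(-r*dt) * [p_u * V(k+1, j+1) + p_m * V(k+1, j) + p_d * V(k+1, j-1)]
  V(1,-1) = exp(-r*dt) * [p_u*0.000000 + p_m*0.000000 + p_d*0.000000] = 0.000000
  V(1,+0) = exp(-r*dt) * [p_u*4.584703 + p_m*0.000000 + p_d*0.000000] = 0.723349
  V(1,+1) = exp(-r*dt) * [p_u*12.419803 + p_m*4.584703 + p_d*0.000000] = 5.004556
  V(0,+0) = exp(-r*dt) * [p_u*5.004556 + p_m*0.723349 + p_d*0.000000] = 1.270019


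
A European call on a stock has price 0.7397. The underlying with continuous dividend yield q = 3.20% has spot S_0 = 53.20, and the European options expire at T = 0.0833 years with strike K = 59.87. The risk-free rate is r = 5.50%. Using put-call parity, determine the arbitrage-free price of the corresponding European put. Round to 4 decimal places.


Answer: Put price = 7.2777

Derivation:
Put-call parity: C - P = S_0 * exp(-qT) - K * exp(-rT).
S_0 * exp(-qT) = 53.2000 * 0.99733795 = 53.05837892
K * exp(-rT) = 59.8700 * 0.99542898 = 59.59633298
P = C - S*exp(-qT) + K*exp(-rT)
P = 0.7397 - 53.05837892 + 59.59633298 = 7.2777


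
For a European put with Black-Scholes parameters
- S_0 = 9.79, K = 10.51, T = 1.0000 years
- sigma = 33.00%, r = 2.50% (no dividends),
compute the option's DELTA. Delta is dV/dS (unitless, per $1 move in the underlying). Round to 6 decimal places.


Answer: Delta = -0.489744

Derivation:
d1 = 0.0257099141; d2 = -0.3042900859
phi(d1) = 0.3988104518; exp(-qT) = 1.0000000000; exp(-rT) = 0.9753099120
N(-d1) = 0.4897443581
Delta = -exp(-qT) * N(-d1) = -1.0000000000 * 0.4897443581 = -0.489744


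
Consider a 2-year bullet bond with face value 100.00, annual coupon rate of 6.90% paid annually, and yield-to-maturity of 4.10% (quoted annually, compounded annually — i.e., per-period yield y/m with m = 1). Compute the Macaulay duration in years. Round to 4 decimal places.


Coupon per period c = face * coupon_rate / m = 6.900000
Periods per year m = 1; per-period yield y/m = 0.041000
Number of cashflows N = 2
Cashflows (t years, CF_t, discount factor 1/(1+y/m)^(m*t), PV):
  t = 1.0000: CF_t = 6.900000, DF = 0.960615, PV = 6.628242
  t = 2.0000: CF_t = 106.900000, DF = 0.922781, PV = 98.645266
Price P = sum_t PV_t = 105.273508
Macaulay numerator sum_t t * PV_t:
  t * PV_t at t = 1.0000: 6.628242
  t * PV_t at t = 2.0000: 197.290531
Macaulay duration D = (sum_t t * PV_t) / P = 203.918773 / 105.273508 = 1.937038

Answer: Macaulay duration = 1.9370 years


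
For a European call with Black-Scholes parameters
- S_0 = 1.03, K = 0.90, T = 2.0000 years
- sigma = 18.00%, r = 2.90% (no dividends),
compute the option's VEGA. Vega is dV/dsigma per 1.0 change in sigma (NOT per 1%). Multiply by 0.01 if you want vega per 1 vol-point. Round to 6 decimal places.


d1 = 0.8851378757; d2 = 0.6305794344
phi(d1) = 0.2696385117; exp(-qT) = 1.0000000000; exp(-rT) = 0.9436499474
Vega = S * exp(-qT) * phi(d1) * sqrt(T) = 1.0300 * 1.0000000000 * 0.2696385117 * 1.4142135624 = 0.392766

Answer: Vega = 0.392766


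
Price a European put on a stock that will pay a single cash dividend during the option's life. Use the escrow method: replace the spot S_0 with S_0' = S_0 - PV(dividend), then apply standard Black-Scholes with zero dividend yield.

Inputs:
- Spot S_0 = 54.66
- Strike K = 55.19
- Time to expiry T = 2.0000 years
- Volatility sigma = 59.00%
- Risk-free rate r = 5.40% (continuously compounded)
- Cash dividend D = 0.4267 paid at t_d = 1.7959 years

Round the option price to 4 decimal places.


PV(D) = D * exp(-r * t_d) = 0.4267 * 0.90757543 = 0.38726244
S_0' = S_0 - PV(D) = 54.6600 - 0.38726244 = 54.27273756
d1 = (ln(S_0'/K) + (r + sigma^2/2)*T) / (sigma*sqrt(T)) = 0.52654317
d2 = d1 - sigma*sqrt(T) = -0.30784283
exp(-rT) = 0.89762760
N(-d1) = 0.29925543; N(-d2) = 0.62089903
P = K * exp(-rT) * N(-d2) - S_0' * N(-d1) = 55.1900 * 0.89762760 * 0.62089903 - 54.27273756 * 0.29925543 = 14.5180

Answer: Price = 14.5180


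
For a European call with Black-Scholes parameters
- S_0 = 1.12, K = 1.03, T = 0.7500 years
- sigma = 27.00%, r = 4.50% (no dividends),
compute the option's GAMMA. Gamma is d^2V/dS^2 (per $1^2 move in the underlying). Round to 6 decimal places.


d1 = 0.6195070304; d2 = 0.3856801714
phi(d1) = 0.3292845483; exp(-qT) = 1.0000000000; exp(-rT) = 0.9668131777
Gamma = exp(-qT) * phi(d1) / (S * sigma * sqrt(T)) = 1.0000000000 * 0.3292845483 / (1.1200 * 0.2700 * 0.8660254038) = 1.257358

Answer: Gamma = 1.257358


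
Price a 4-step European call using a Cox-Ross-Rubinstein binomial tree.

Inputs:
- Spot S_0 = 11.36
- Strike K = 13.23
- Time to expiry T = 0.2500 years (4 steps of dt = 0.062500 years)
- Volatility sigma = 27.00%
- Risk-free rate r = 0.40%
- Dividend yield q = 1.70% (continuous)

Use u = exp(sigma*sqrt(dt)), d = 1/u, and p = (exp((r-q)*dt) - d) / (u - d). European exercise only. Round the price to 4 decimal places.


dt = T/N = 0.062500
u = exp(sigma*sqrt(dt)) = 1.069830; d = 1/u = 0.934728
p = (exp((r-q)*dt) - d) / (u - d) = 0.477120
Discount per step: exp(-r*dt) = 0.999750
Stock lattice S(k, i) with i counting down-moves:
  k=0: S(0,0) = 11.3600
  k=1: S(1,0) = 12.1533; S(1,1) = 10.6185
  k=2: S(2,0) = 13.0019; S(2,1) = 11.3600; S(2,2) = 9.9254
  k=3: S(3,0) = 13.9099; S(3,1) = 12.1533; S(3,2) = 10.6185; S(3,3) = 9.2776
  k=4: S(4,0) = 14.8812; S(4,1) = 13.0019; S(4,2) = 11.3600; S(4,3) = 9.9254; S(4,4) = 8.6720
Terminal payoffs V(N, i) = max(S_T - K, 0):
  V(4,0) = 1.651196; V(4,1) = 0.000000; V(4,2) = 0.000000; V(4,3) = 0.000000; V(4,4) = 0.000000
Backward induction: V(k, i) = exp(-r*dt) * [p * V(k+1, i) + (1-p) * V(k+1, i+1)].
  V(3,0) = exp(-r*dt) * [p*1.651196 + (1-p)*0.000000] = 0.787622
  V(3,1) = exp(-r*dt) * [p*0.000000 + (1-p)*0.000000] = 0.000000
  V(3,2) = exp(-r*dt) * [p*0.000000 + (1-p)*0.000000] = 0.000000
  V(3,3) = exp(-r*dt) * [p*0.000000 + (1-p)*0.000000] = 0.000000
  V(2,0) = exp(-r*dt) * [p*0.787622 + (1-p)*0.000000] = 0.375696
  V(2,1) = exp(-r*dt) * [p*0.000000 + (1-p)*0.000000] = 0.000000
  V(2,2) = exp(-r*dt) * [p*0.000000 + (1-p)*0.000000] = 0.000000
  V(1,0) = exp(-r*dt) * [p*0.375696 + (1-p)*0.000000] = 0.179207
  V(1,1) = exp(-r*dt) * [p*0.000000 + (1-p)*0.000000] = 0.000000
  V(0,0) = exp(-r*dt) * [p*0.179207 + (1-p)*0.000000] = 0.085482

Answer: Price = V(0,0) = 0.0855


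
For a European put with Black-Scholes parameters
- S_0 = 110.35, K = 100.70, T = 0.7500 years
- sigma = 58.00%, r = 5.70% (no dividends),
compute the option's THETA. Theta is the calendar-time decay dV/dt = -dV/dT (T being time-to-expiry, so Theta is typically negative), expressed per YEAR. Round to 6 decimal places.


Answer: Theta = -10.173544

Derivation:
d1 = 0.5184432869; d2 = 0.0161485527
phi(d1) = 0.3487743059; exp(-qT) = 1.0000000000; exp(-rT) = 0.9581508979
Theta = -S*exp(-qT)*phi(d1)*sigma/(2*sqrt(T)) + r*K*exp(-rT)*N(-d2) - q*S*exp(-qT)*N(-d1)
N(-d1) = 0.3020745098; N(-d2) = 0.4935579396; sqrt(T) = 0.8660254038
Term 1 = -110.3500 * 1.0000000000 * 0.3487743059 * 0.5800 / (2 * 0.8660254038) = -12.8879602160
Term 2 = 0.0570 * 100.7000 * 0.9581508979 * 0.4935579396 = 2.7144158321
Term 3 = 0 (no dividend yield, q = 0)
Theta = -12.8879602160 + (2.7144158321) + (0.0000000000) = -10.173544


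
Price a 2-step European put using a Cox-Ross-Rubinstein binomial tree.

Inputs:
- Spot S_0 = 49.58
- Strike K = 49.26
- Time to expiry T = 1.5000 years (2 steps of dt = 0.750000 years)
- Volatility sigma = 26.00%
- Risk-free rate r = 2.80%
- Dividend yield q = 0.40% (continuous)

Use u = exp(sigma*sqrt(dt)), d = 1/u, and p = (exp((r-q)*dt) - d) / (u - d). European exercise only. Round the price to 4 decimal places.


dt = T/N = 0.750000
u = exp(sigma*sqrt(dt)) = 1.252531; d = 1/u = 0.798383
p = (exp((r-q)*dt) - d) / (u - d) = 0.483938
Discount per step: exp(-r*dt) = 0.979219
Stock lattice S(k, i) with i counting down-moves:
  k=0: S(0,0) = 49.5800
  k=1: S(1,0) = 62.1005; S(1,1) = 39.5838
  k=2: S(2,0) = 77.7828; S(2,1) = 49.5800; S(2,2) = 31.6031
Terminal payoffs V(N, i) = max(K - S_T, 0):
  V(2,0) = 0.000000; V(2,1) = 0.000000; V(2,2) = 17.656928
Backward induction: V(k, i) = exp(-r*dt) * [p * V(k+1, i) + (1-p) * V(k+1, i+1)].
  V(1,0) = exp(-r*dt) * [p*0.000000 + (1-p)*0.000000] = 0.000000
  V(1,1) = exp(-r*dt) * [p*0.000000 + (1-p)*17.656928] = 8.922703
  V(0,0) = exp(-r*dt) * [p*0.000000 + (1-p)*8.922703] = 4.508974

Answer: Price = V(0,0) = 4.5090


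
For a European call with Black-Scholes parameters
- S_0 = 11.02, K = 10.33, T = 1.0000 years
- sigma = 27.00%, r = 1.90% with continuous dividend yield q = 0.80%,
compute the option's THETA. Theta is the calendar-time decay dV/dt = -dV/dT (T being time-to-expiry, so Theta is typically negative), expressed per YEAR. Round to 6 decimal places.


Answer: Theta = -0.589744

Derivation:
d1 = 0.4152204466; d2 = 0.1452204466
phi(d1) = 0.3659924615; exp(-qT) = 0.9920319148; exp(-rT) = 0.9811793622
Theta = -S*exp(-qT)*phi(d1)*sigma/(2*sqrt(T)) - r*K*exp(-rT)*N(d2) + q*S*exp(-qT)*N(d1)
N(d1) = 0.6610097339; N(d2) = 0.5577315885; sqrt(T) = 1.0000000000
Term 1 = -11.0200 * 0.9920319148 * 0.3659924615 * 0.2700 / (2 * 1.0000000000) = -0.5401484663
Term 2 = -0.0190 * 10.3300 * 0.9811793622 * 0.5577315885 = -0.1074057593
Term 3 = 0.0080 * 11.0200 * 0.9920319148 * 0.6610097339 = 0.0578102810
Theta = -0.5401484663 + (-0.1074057593) + (0.0578102810) = -0.589744


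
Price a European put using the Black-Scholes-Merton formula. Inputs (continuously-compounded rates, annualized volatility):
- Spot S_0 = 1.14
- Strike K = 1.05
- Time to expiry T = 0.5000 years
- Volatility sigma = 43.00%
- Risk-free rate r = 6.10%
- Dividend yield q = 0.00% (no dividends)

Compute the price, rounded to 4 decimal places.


d1 = (ln(S/K) + (r - q + 0.5*sigma^2) * T) / (sigma * sqrt(T)) = 0.52280877
d2 = d1 - sigma * sqrt(T) = 0.21875285
exp(-rT) = 0.96996043; exp(-qT) = 1.00000000
P = K * exp(-rT) * N(-d2) - S_0 * exp(-qT) * N(-d1)
N(-d1) = 0.30055367; N(-d2) = 0.41342129
P = 1.0500 * 0.96996043 * 0.41342129 - 1.1400 * 1.00000000 * 0.30055367 = 0.0784

Answer: Price = 0.0784


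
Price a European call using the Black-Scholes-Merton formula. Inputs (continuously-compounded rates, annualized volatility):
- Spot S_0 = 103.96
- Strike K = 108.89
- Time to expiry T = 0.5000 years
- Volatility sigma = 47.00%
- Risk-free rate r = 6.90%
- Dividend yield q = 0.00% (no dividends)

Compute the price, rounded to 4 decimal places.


Answer: Price = 13.1920

Derivation:
d1 = (ln(S/K) + (r - q + 0.5*sigma^2) * T) / (sigma * sqrt(T)) = 0.13056805
d2 = d1 - sigma * sqrt(T) = -0.20177213
exp(-rT) = 0.96608834; exp(-qT) = 1.00000000
C = S_0 * exp(-qT) * N(d1) - K * exp(-rT) * N(d2)
N(d1) = 0.55194149; N(d2) = 0.42004743
C = 103.9600 * 1.00000000 * 0.55194149 - 108.8900 * 0.96608834 * 0.42004743 = 13.1920


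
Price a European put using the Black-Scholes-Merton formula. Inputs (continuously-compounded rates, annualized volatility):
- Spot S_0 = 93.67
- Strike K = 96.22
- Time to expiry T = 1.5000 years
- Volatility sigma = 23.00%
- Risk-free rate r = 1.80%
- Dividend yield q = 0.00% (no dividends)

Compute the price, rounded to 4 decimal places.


Answer: Price = 10.4845

Derivation:
d1 = (ln(S/K) + (r - q + 0.5*sigma^2) * T) / (sigma * sqrt(T)) = 0.14134525
d2 = d1 - sigma * sqrt(T) = -0.14034607
exp(-rT) = 0.97336124; exp(-qT) = 1.00000000
P = K * exp(-rT) * N(-d2) - S_0 * exp(-qT) * N(-d1)
N(-d1) = 0.44379860; N(-d2) = 0.55580672
P = 96.2200 * 0.97336124 * 0.55580672 - 93.6700 * 1.00000000 * 0.44379860 = 10.4845


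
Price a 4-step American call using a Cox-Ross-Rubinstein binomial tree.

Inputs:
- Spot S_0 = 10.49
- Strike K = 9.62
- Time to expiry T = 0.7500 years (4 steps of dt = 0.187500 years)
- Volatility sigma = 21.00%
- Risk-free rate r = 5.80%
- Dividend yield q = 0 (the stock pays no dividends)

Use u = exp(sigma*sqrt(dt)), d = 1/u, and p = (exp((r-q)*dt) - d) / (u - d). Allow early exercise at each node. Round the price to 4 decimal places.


Answer: Price = V(0,0) = 1.5599

Derivation:
dt = T/N = 0.187500
u = exp(sigma*sqrt(dt)) = 1.095195; d = 1/u = 0.913079
p = (exp((r-q)*dt) - d) / (u - d) = 0.537323
Discount per step: exp(-r*dt) = 0.989184
Stock lattice S(k, i) with i counting down-moves:
  k=0: S(0,0) = 10.4900
  k=1: S(1,0) = 11.4886; S(1,1) = 9.5782
  k=2: S(2,0) = 12.5823; S(2,1) = 10.4900; S(2,2) = 8.7457
  k=3: S(3,0) = 13.7800; S(3,1) = 11.4886; S(3,2) = 9.5782; S(3,3) = 7.9855
  k=4: S(4,0) = 15.0918; S(4,1) = 12.5823; S(4,2) = 10.4900; S(4,3) = 8.7457; S(4,4) = 7.2914
Terminal payoffs V(N, i) = max(S_T - K, 0):
  V(4,0) = 5.471823; V(4,1) = 2.962258; V(4,2) = 0.870000; V(4,3) = 0.000000; V(4,4) = 0.000000
Backward induction: V(k, i) = exp(-r*dt) * [p * V(k+1, i) + (1-p) * V(k+1, i+1)]; then take max(V_cont, immediate exercise) for American.
  V(3,0) = exp(-r*dt) * [p*5.471823 + (1-p)*2.962258] = 4.264080; exercise = 4.160030; V(3,0) = max -> 4.264080
  V(3,1) = exp(-r*dt) * [p*2.962258 + (1-p)*0.870000] = 1.972649; exercise = 1.868598; V(3,1) = max -> 1.972649
  V(3,2) = exp(-r*dt) * [p*0.870000 + (1-p)*0.000000] = 0.462415; exercise = 0.000000; V(3,2) = max -> 0.462415
  V(3,3) = exp(-r*dt) * [p*0.000000 + (1-p)*0.000000] = 0.000000; exercise = 0.000000; V(3,3) = max -> 0.000000
  V(2,0) = exp(-r*dt) * [p*4.264080 + (1-p)*1.972649] = 3.169234; exercise = 2.962258; V(2,0) = max -> 3.169234
  V(2,1) = exp(-r*dt) * [p*1.972649 + (1-p)*0.462415] = 1.260120; exercise = 0.870000; V(2,1) = max -> 1.260120
  V(2,2) = exp(-r*dt) * [p*0.462415 + (1-p)*0.000000] = 0.245779; exercise = 0.000000; V(2,2) = max -> 0.245779
  V(1,0) = exp(-r*dt) * [p*3.169234 + (1-p)*1.260120] = 2.261206; exercise = 1.868598; V(1,0) = max -> 2.261206
  V(1,1) = exp(-r*dt) * [p*1.260120 + (1-p)*0.245779] = 0.782254; exercise = 0.000000; V(1,1) = max -> 0.782254
  V(0,0) = exp(-r*dt) * [p*2.261206 + (1-p)*0.782254] = 1.559873; exercise = 0.870000; V(0,0) = max -> 1.559873


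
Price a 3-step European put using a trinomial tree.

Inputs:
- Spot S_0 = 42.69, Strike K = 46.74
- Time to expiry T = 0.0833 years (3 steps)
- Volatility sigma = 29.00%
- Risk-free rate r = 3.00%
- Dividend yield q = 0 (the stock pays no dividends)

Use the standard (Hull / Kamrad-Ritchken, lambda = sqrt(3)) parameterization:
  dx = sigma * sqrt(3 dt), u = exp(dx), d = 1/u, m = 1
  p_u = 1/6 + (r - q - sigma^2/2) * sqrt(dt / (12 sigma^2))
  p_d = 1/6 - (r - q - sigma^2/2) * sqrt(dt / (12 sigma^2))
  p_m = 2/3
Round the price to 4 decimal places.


dt = T/N = 0.027767; dx = sigma*sqrt(3*dt) = 0.083699
u = exp(dx) = 1.087302; d = 1/u = 0.919708
p_u = 0.164668, p_m = 0.666667, p_d = 0.168665
Discount per step: exp(-r*dt) = 0.999167
Stock lattice S(k, j) with j the centered position index:
  k=0: S(0,+0) = 42.6900
  k=1: S(1,-1) = 39.2623; S(1,+0) = 42.6900; S(1,+1) = 46.4169
  k=2: S(2,-2) = 36.1099; S(2,-1) = 39.2623; S(2,+0) = 42.6900; S(2,+1) = 46.4169; S(2,+2) = 50.4692
  k=3: S(3,-3) = 33.2105; S(3,-2) = 36.1099; S(3,-1) = 39.2623; S(3,+0) = 42.6900; S(3,+1) = 46.4169; S(3,+2) = 50.4692; S(3,+3) = 54.8752
Terminal payoffs V(N, j) = max(K - S_T, 0):
  V(3,-3) = 13.529451; V(3,-2) = 10.630116; V(3,-1) = 7.477665; V(3,+0) = 4.050000; V(3,+1) = 0.323094; V(3,+2) = 0.000000; V(3,+3) = 0.000000
Backward induction: V(k, j) = exp(-r*dt) * [p_u * V(k+1, j+1) + p_m * V(k+1, j) + p_d * V(k+1, j-1)]
  V(2,-2) = exp(-r*dt) * [p_u*7.477665 + p_m*10.630116 + p_d*13.529451] = 10.591200
  V(2,-1) = exp(-r*dt) * [p_u*4.050000 + p_m*7.477665 + p_d*10.630116] = 7.438749
  V(2,+0) = exp(-r*dt) * [p_u*0.323094 + p_m*4.050000 + p_d*7.477665] = 4.011084
  V(2,+1) = exp(-r*dt) * [p_u*0.000000 + p_m*0.323094 + p_d*4.050000] = 0.897743
  V(2,+2) = exp(-r*dt) * [p_u*0.000000 + p_m*0.000000 + p_d*0.323094] = 0.054449
  V(1,-1) = exp(-r*dt) * [p_u*4.011084 + p_m*7.438749 + p_d*10.591200] = 7.399866
  V(1,+0) = exp(-r*dt) * [p_u*0.897743 + p_m*4.011084 + p_d*7.438749] = 4.073151
  V(1,+1) = exp(-r*dt) * [p_u*0.054449 + p_m*0.897743 + p_d*4.011084] = 1.282923
  V(0,+0) = exp(-r*dt) * [p_u*1.282923 + p_m*4.073151 + p_d*7.399866] = 4.171316

Answer: Price = V(0,0) = 4.1713


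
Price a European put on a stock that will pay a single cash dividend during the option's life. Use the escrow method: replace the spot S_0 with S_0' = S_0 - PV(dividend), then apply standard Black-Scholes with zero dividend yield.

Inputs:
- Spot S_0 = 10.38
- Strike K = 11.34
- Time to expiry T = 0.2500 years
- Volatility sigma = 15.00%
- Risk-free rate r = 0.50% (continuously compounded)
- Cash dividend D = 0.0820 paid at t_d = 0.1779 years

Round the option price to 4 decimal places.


PV(D) = D * exp(-r * t_d) = 0.0820 * 0.99911090 = 0.08192709
S_0' = S_0 - PV(D) = 10.3800 - 0.08192709 = 10.29807291
d1 = (ln(S_0'/K) + (r + sigma^2/2)*T) / (sigma*sqrt(T)) = -1.23089356
d2 = d1 - sigma*sqrt(T) = -1.30589356
exp(-rT) = 0.99875078
N(-d1) = 0.89081866; N(-d2) = 0.90420562
P = K * exp(-rT) * N(-d2) - S_0' * N(-d1) = 11.3400 * 0.99875078 * 0.90420562 - 10.29807291 * 0.89081866 = 1.0672

Answer: Price = 1.0672


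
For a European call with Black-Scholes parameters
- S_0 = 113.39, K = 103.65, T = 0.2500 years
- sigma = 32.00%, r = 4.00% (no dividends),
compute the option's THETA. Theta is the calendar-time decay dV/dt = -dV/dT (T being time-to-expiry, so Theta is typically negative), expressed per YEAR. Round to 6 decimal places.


d1 = 0.7038335319; d2 = 0.5438335319
phi(d1) = 0.3114148436; exp(-qT) = 1.0000000000; exp(-rT) = 0.9900498337
Theta = -S*exp(-qT)*phi(d1)*sigma/(2*sqrt(T)) - r*K*exp(-rT)*N(d2) + q*S*exp(-qT)*N(d1)
N(d1) = 0.7592317756; N(d2) = 0.7067219841; sqrt(T) = 0.5000000000
Term 1 = -113.3900 * 1.0000000000 * 0.3114148436 * 0.3200 / (2 * 0.5000000000) = -11.2996253171
Term 2 = -0.0400 * 103.6500 * 0.9900498337 * 0.7067219841 = -2.9009146688
Term 3 = 0 (no dividend yield, q = 0)
Theta = -11.2996253171 + (-2.9009146688) + (0.0000000000) = -14.200540

Answer: Theta = -14.200540


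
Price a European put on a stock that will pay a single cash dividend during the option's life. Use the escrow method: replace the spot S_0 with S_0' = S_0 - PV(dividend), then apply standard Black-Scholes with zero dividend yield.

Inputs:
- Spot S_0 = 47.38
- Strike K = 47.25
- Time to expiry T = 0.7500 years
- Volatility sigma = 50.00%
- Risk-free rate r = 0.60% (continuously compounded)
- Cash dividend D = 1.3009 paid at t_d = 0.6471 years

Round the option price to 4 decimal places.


Answer: Price = 8.4665

Derivation:
PV(D) = D * exp(-r * t_d) = 1.3009 * 0.99612493 = 1.29585892
S_0' = S_0 - PV(D) = 47.3800 - 1.29585892 = 46.08414108
d1 = (ln(S_0'/K) + (r + sigma^2/2)*T) / (sigma*sqrt(T)) = 0.16920110
d2 = d1 - sigma*sqrt(T) = -0.26381160
exp(-rT) = 0.99551011
N(-d1) = 0.43281923; N(-d2) = 0.60403745
P = K * exp(-rT) * N(-d2) - S_0' * N(-d1) = 47.2500 * 0.99551011 * 0.60403745 - 46.08414108 * 0.43281923 = 8.4665


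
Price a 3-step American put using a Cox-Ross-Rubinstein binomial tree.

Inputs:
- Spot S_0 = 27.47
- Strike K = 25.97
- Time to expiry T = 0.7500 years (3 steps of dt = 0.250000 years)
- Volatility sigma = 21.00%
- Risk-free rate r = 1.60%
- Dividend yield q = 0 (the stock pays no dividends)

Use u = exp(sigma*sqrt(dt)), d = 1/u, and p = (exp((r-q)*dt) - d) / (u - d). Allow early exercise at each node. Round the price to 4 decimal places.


dt = T/N = 0.250000
u = exp(sigma*sqrt(dt)) = 1.110711; d = 1/u = 0.900325
p = (exp((r-q)*dt) - d) / (u - d) = 0.492825
Discount per step: exp(-r*dt) = 0.996008
Stock lattice S(k, i) with i counting down-moves:
  k=0: S(0,0) = 27.4700
  k=1: S(1,0) = 30.5112; S(1,1) = 24.7319
  k=2: S(2,0) = 33.8891; S(2,1) = 27.4700; S(2,2) = 22.2667
  k=3: S(3,0) = 37.6410; S(3,1) = 30.5112; S(3,2) = 24.7319; S(3,3) = 20.0473
Terminal payoffs V(N, i) = max(K - S_T, 0):
  V(3,0) = 0.000000; V(3,1) = 0.000000; V(3,2) = 1.238085; V(3,3) = 5.922700
Backward induction: V(k, i) = exp(-r*dt) * [p * V(k+1, i) + (1-p) * V(k+1, i+1)]; then take max(V_cont, immediate exercise) for American.
  V(2,0) = exp(-r*dt) * [p*0.000000 + (1-p)*0.000000] = 0.000000; exercise = 0.000000; V(2,0) = max -> 0.000000
  V(2,1) = exp(-r*dt) * [p*0.000000 + (1-p)*1.238085] = 0.625419; exercise = 0.000000; V(2,1) = max -> 0.625419
  V(2,2) = exp(-r*dt) * [p*1.238085 + (1-p)*5.922700] = 3.599578; exercise = 3.703251; V(2,2) = max -> 3.703251
  V(1,0) = exp(-r*dt) * [p*0.000000 + (1-p)*0.625419] = 0.315931; exercise = 0.000000; V(1,0) = max -> 0.315931
  V(1,1) = exp(-r*dt) * [p*0.625419 + (1-p)*3.703251] = 2.177691; exercise = 1.238085; V(1,1) = max -> 2.177691
  V(0,0) = exp(-r*dt) * [p*0.315931 + (1-p)*2.177691] = 1.255139; exercise = 0.000000; V(0,0) = max -> 1.255139

Answer: Price = V(0,0) = 1.2551


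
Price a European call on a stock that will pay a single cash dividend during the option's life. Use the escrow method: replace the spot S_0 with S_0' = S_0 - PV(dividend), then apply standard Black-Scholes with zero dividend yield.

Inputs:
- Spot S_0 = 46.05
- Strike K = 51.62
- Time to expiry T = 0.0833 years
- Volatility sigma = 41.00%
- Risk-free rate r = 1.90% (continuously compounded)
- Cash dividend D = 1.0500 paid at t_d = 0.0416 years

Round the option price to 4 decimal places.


PV(D) = D * exp(-r * t_d) = 1.0500 * 0.99920991 = 1.04917041
S_0' = S_0 - PV(D) = 46.0500 - 1.04917041 = 45.00082959
d1 = (ln(S_0'/K) + (r + sigma^2/2)*T) / (sigma*sqrt(T)) = -1.08713598
d2 = d1 - sigma*sqrt(T) = -1.20546911
exp(-rT) = 0.99841855
N(d1) = 0.13848836; N(d2) = 0.11401113
C = S_0' * N(d1) - K * exp(-rT) * N(d2) = 45.00082959 * 0.13848836 - 51.6200 * 0.99841855 * 0.11401113 = 0.3561

Answer: Price = 0.3561


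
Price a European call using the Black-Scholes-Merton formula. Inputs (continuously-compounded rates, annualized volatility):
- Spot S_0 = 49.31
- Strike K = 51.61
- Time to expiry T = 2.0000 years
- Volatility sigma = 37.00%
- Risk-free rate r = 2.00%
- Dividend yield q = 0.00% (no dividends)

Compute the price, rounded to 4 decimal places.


d1 = (ln(S/K) + (r - q + 0.5*sigma^2) * T) / (sigma * sqrt(T)) = 0.25094923
d2 = d1 - sigma * sqrt(T) = -0.27230979
exp(-rT) = 0.96078944; exp(-qT) = 1.00000000
C = S_0 * exp(-qT) * N(d1) - K * exp(-rT) * N(d2)
N(d1) = 0.59907332; N(d2) = 0.39269192
C = 49.3100 * 1.00000000 * 0.59907332 - 51.6100 * 0.96078944 * 0.39269192 = 10.0681

Answer: Price = 10.0681


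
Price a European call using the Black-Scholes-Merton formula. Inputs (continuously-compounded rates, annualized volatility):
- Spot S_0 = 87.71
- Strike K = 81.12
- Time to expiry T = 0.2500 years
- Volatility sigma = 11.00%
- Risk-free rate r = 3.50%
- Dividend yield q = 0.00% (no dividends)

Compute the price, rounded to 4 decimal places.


Answer: Price = 7.4094

Derivation:
d1 = (ln(S/K) + (r - q + 0.5*sigma^2) * T) / (sigma * sqrt(T)) = 1.60670687
d2 = d1 - sigma * sqrt(T) = 1.55170687
exp(-rT) = 0.99128817; exp(-qT) = 1.00000000
C = S_0 * exp(-qT) * N(d1) - K * exp(-rT) * N(d2)
N(d1) = 0.94594066; N(d2) = 0.93963381
C = 87.7100 * 1.00000000 * 0.94594066 - 81.1200 * 0.99128817 * 0.93963381 = 7.4094


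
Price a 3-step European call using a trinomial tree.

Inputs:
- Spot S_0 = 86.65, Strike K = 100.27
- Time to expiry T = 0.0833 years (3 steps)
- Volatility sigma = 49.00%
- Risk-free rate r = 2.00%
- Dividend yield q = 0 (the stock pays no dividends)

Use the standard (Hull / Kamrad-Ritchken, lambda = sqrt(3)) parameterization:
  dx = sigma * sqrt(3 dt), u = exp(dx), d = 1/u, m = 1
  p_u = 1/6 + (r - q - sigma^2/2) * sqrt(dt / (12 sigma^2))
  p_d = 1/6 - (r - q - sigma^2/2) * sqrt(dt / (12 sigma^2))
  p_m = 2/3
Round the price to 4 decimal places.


dt = T/N = 0.027767; dx = sigma*sqrt(3*dt) = 0.141423
u = exp(dx) = 1.151911; d = 1/u = 0.868122
p_u = 0.156845, p_m = 0.666667, p_d = 0.176488
Discount per step: exp(-r*dt) = 0.999445
Stock lattice S(k, j) with j the centered position index:
  k=0: S(0,+0) = 86.6500
  k=1: S(1,-1) = 75.2228; S(1,+0) = 86.6500; S(1,+1) = 99.8131
  k=2: S(2,-2) = 65.3026; S(2,-1) = 75.2228; S(2,+0) = 86.6500; S(2,+1) = 99.8131; S(2,+2) = 114.9758
  k=3: S(3,-3) = 56.6907; S(3,-2) = 65.3026; S(3,-1) = 75.2228; S(3,+0) = 86.6500; S(3,+1) = 99.8131; S(3,+2) = 114.9758; S(3,+3) = 132.4420
Terminal payoffs V(N, j) = max(S_T - K, 0):
  V(3,-3) = 0.000000; V(3,-2) = 0.000000; V(3,-1) = 0.000000; V(3,+0) = 0.000000; V(3,+1) = 0.000000; V(3,+2) = 14.705845; V(3,+3) = 32.171970
Backward induction: V(k, j) = exp(-r*dt) * [p_u * V(k+1, j+1) + p_m * V(k+1, j) + p_d * V(k+1, j-1)]
  V(2,-2) = exp(-r*dt) * [p_u*0.000000 + p_m*0.000000 + p_d*0.000000] = 0.000000
  V(2,-1) = exp(-r*dt) * [p_u*0.000000 + p_m*0.000000 + p_d*0.000000] = 0.000000
  V(2,+0) = exp(-r*dt) * [p_u*0.000000 + p_m*0.000000 + p_d*0.000000] = 0.000000
  V(2,+1) = exp(-r*dt) * [p_u*14.705845 + p_m*0.000000 + p_d*0.000000] = 2.305255
  V(2,+2) = exp(-r*dt) * [p_u*32.171970 + p_m*14.705845 + p_d*0.000000] = 14.841660
  V(1,-1) = exp(-r*dt) * [p_u*0.000000 + p_m*0.000000 + p_d*0.000000] = 0.000000
  V(1,+0) = exp(-r*dt) * [p_u*2.305255 + p_m*0.000000 + p_d*0.000000] = 0.361367
  V(1,+1) = exp(-r*dt) * [p_u*14.841660 + p_m*2.305255 + p_d*0.000000] = 3.862529
  V(0,+0) = exp(-r*dt) * [p_u*3.862529 + p_m*0.361367 + p_d*0.000000] = 0.846259

Answer: Price = V(0,0) = 0.8463


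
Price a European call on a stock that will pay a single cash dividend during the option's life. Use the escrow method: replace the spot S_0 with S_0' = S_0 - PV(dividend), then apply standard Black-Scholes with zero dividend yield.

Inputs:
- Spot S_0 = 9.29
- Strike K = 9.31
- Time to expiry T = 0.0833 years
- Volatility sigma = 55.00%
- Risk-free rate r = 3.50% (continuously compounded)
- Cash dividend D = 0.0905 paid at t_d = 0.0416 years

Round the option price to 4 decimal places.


Answer: Price = 0.5439

Derivation:
PV(D) = D * exp(-r * t_d) = 0.0905 * 0.99854506 = 0.09036833
S_0' = S_0 - PV(D) = 9.2900 - 0.09036833 = 9.19963167
d1 = (ln(S_0'/K) + (r + sigma^2/2)*T) / (sigma*sqrt(T)) = 0.02260924
d2 = d1 - sigma*sqrt(T) = -0.13613032
exp(-rT) = 0.99708875
N(d1) = 0.50901901; N(d2) = 0.44585913
C = S_0' * N(d1) - K * exp(-rT) * N(d2) = 9.19963167 * 0.50901901 - 9.3100 * 0.99708875 * 0.44585913 = 0.5439


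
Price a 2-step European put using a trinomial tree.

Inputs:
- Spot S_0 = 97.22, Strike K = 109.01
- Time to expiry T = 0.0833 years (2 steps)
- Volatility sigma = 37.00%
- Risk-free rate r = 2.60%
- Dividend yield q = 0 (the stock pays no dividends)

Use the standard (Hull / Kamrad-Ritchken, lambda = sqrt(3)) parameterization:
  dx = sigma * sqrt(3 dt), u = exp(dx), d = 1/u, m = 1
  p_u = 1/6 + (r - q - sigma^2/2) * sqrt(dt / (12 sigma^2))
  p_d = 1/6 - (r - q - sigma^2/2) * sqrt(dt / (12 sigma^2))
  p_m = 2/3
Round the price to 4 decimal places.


Answer: Price = V(0,0) = 12.3770

Derivation:
dt = T/N = 0.041650; dx = sigma*sqrt(3*dt) = 0.130789
u = exp(dx) = 1.139727; d = 1/u = 0.877403
p_u = 0.159908, p_m = 0.666667, p_d = 0.173426
Discount per step: exp(-r*dt) = 0.998918
Stock lattice S(k, j) with j the centered position index:
  k=0: S(0,+0) = 97.2200
  k=1: S(1,-1) = 85.3011; S(1,+0) = 97.2200; S(1,+1) = 110.8042
  k=2: S(2,-2) = 74.8435; S(2,-1) = 85.3011; S(2,+0) = 97.2200; S(2,+1) = 110.8042; S(2,+2) = 126.2866
Terminal payoffs V(N, j) = max(K - S_T, 0):
  V(2,-2) = 34.166499; V(2,-1) = 23.708856; V(2,+0) = 11.790000; V(2,+1) = 0.000000; V(2,+2) = 0.000000
Backward induction: V(k, j) = exp(-r*dt) * [p_u * V(k+1, j+1) + p_m * V(k+1, j) + p_d * V(k+1, j-1)]
  V(1,-1) = exp(-r*dt) * [p_u*11.790000 + p_m*23.708856 + p_d*34.166499] = 23.591007
  V(1,+0) = exp(-r*dt) * [p_u*0.000000 + p_m*11.790000 + p_d*23.708856] = 11.958771
  V(1,+1) = exp(-r*dt) * [p_u*0.000000 + p_m*0.000000 + p_d*11.790000] = 2.042478
  V(0,+0) = exp(-r*dt) * [p_u*2.042478 + p_m*11.958771 + p_d*23.591007] = 12.377001


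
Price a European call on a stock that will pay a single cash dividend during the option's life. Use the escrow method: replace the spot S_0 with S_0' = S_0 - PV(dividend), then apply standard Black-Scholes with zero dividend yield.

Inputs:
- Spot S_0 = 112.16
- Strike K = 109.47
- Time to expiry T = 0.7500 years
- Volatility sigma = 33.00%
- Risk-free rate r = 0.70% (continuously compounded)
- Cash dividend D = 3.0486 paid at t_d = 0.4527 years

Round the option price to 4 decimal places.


PV(D) = D * exp(-r * t_d) = 3.0486 * 0.99683612 = 3.03895458
S_0' = S_0 - PV(D) = 112.1600 - 3.03895458 = 109.12104542
d1 = (ln(S_0'/K) + (r + sigma^2/2)*T) / (sigma*sqrt(T)) = 0.15009265
d2 = d1 - sigma*sqrt(T) = -0.13569573
exp(-rT) = 0.99476376
N(d1) = 0.55965424; N(d2) = 0.44603091
C = S_0' * N(d1) - K * exp(-rT) * N(d2) = 109.12104542 * 0.55965424 - 109.4700 * 0.99476376 * 0.44603091 = 12.4987

Answer: Price = 12.4987


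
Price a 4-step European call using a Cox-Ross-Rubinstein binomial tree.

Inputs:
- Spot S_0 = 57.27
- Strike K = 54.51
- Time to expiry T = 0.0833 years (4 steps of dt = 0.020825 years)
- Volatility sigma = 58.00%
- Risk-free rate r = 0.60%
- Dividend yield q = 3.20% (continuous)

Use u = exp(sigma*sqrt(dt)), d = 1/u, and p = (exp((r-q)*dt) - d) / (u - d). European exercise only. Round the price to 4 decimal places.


dt = T/N = 0.020825
u = exp(sigma*sqrt(dt)) = 1.087302; d = 1/u = 0.919708
p = (exp((r-q)*dt) - d) / (u - d) = 0.475858
Discount per step: exp(-r*dt) = 0.999875
Stock lattice S(k, i) with i counting down-moves:
  k=0: S(0,0) = 57.2700
  k=1: S(1,0) = 62.2698; S(1,1) = 52.6717
  k=2: S(2,0) = 67.7060; S(2,1) = 57.2700; S(2,2) = 48.4426
  k=3: S(3,0) = 73.6169; S(3,1) = 62.2698; S(3,2) = 52.6717; S(3,3) = 44.5530
  k=4: S(4,0) = 80.0437; S(4,1) = 67.7060; S(4,2) = 57.2700; S(4,3) = 48.4426; S(4,4) = 40.9758
Terminal payoffs V(N, i) = max(S_T - K, 0):
  V(4,0) = 25.533729; V(4,1) = 13.196014; V(4,2) = 2.760000; V(4,3) = 0.000000; V(4,4) = 0.000000
Backward induction: V(k, i) = exp(-r*dt) * [p * V(k+1, i) + (1-p) * V(k+1, i+1)].
  V(3,0) = exp(-r*dt) * [p*25.533729 + (1-p)*13.196014] = 19.064627
  V(3,1) = exp(-r*dt) * [p*13.196014 + (1-p)*2.760000] = 7.725091
  V(3,2) = exp(-r*dt) * [p*2.760000 + (1-p)*0.000000] = 1.313203
  V(3,3) = exp(-r*dt) * [p*0.000000 + (1-p)*0.000000] = 0.000000
  V(2,0) = exp(-r*dt) * [p*19.064627 + (1-p)*7.725091] = 13.119456
  V(2,1) = exp(-r*dt) * [p*7.725091 + (1-p)*1.313203] = 4.363803
  V(2,2) = exp(-r*dt) * [p*1.313203 + (1-p)*0.000000] = 0.624819
  V(1,0) = exp(-r*dt) * [p*13.119456 + (1-p)*4.363803] = 8.529181
  V(1,1) = exp(-r*dt) * [p*4.363803 + (1-p)*0.624819] = 2.403743
  V(0,0) = exp(-r*dt) * [p*8.529181 + (1-p)*2.403743] = 5.317915

Answer: Price = V(0,0) = 5.3179


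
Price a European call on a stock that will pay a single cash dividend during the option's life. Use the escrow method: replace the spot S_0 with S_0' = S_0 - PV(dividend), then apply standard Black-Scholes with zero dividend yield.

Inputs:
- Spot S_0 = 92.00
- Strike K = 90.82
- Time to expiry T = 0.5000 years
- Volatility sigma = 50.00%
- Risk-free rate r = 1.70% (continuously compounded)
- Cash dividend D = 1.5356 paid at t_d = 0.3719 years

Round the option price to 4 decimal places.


PV(D) = D * exp(-r * t_d) = 1.5356 * 0.99369764 = 1.52592210
S_0' = S_0 - PV(D) = 92.0000 - 1.52592210 = 90.47407790
d1 = (ln(S_0'/K) + (r + sigma^2/2)*T) / (sigma*sqrt(T)) = 0.19002463
d2 = d1 - sigma*sqrt(T) = -0.16352876
exp(-rT) = 0.99153602
N(d1) = 0.57535508; N(d2) = 0.43505106
C = S_0' * N(d1) - K * exp(-rT) * N(d2) = 90.47407790 * 0.57535508 - 90.8200 * 0.99153602 * 0.43505106 = 12.8778

Answer: Price = 12.8778


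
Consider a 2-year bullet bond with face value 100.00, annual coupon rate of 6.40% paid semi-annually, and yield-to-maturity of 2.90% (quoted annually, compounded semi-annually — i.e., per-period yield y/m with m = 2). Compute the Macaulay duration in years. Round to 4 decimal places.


Answer: Macaulay duration = 1.9122 years

Derivation:
Coupon per period c = face * coupon_rate / m = 3.200000
Periods per year m = 2; per-period yield y/m = 0.014500
Number of cashflows N = 4
Cashflows (t years, CF_t, discount factor 1/(1+y/m)^(m*t), PV):
  t = 0.5000: CF_t = 3.200000, DF = 0.985707, PV = 3.154263
  t = 1.0000: CF_t = 3.200000, DF = 0.971619, PV = 3.109180
  t = 1.5000: CF_t = 3.200000, DF = 0.957732, PV = 3.064741
  t = 2.0000: CF_t = 103.200000, DF = 0.944043, PV = 97.425242
Price P = sum_t PV_t = 106.753426
Macaulay numerator sum_t t * PV_t:
  t * PV_t at t = 0.5000: 1.577132
  t * PV_t at t = 1.0000: 3.109180
  t * PV_t at t = 1.5000: 4.597112
  t * PV_t at t = 2.0000: 194.850483
Macaulay duration D = (sum_t t * PV_t) / P = 204.133907 / 106.753426 = 1.912200


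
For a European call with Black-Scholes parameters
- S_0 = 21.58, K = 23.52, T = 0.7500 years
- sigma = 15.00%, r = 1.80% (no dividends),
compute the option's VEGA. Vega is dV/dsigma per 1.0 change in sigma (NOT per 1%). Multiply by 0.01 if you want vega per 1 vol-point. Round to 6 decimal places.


d1 = -0.4938012436; d2 = -0.6237050541
phi(d1) = 0.3531514182; exp(-qT) = 1.0000000000; exp(-rT) = 0.9865907163
Vega = S * exp(-qT) * phi(d1) * sqrt(T) = 21.5800 * 1.0000000000 * 0.3531514182 * 0.8660254038 = 6.599986

Answer: Vega = 6.599986


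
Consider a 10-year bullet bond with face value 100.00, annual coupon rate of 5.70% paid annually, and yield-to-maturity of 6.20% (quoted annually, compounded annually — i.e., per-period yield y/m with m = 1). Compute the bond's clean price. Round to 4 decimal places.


Coupon per period c = face * coupon_rate / m = 5.700000
Periods per year m = 1; per-period yield y/m = 0.062000
Number of cashflows N = 10
Cashflows (t years, CF_t, discount factor 1/(1+y/m)^(m*t), PV):
  t = 1.0000: CF_t = 5.700000, DF = 0.941620, PV = 5.367232
  t = 2.0000: CF_t = 5.700000, DF = 0.886647, PV = 5.053890
  t = 3.0000: CF_t = 5.700000, DF = 0.834885, PV = 4.758842
  t = 4.0000: CF_t = 5.700000, DF = 0.786144, PV = 4.481019
  t = 5.0000: CF_t = 5.700000, DF = 0.740248, PV = 4.219415
  t = 6.0000: CF_t = 5.700000, DF = 0.697032, PV = 3.973084
  t = 7.0000: CF_t = 5.700000, DF = 0.656339, PV = 3.741134
  t = 8.0000: CF_t = 5.700000, DF = 0.618022, PV = 3.522725
  t = 9.0000: CF_t = 5.700000, DF = 0.581942, PV = 3.317067
  t = 10.0000: CF_t = 105.700000, DF = 0.547968, PV = 57.920169
Price P = sum_t PV_t = 96.354577

Answer: Price = 96.3546


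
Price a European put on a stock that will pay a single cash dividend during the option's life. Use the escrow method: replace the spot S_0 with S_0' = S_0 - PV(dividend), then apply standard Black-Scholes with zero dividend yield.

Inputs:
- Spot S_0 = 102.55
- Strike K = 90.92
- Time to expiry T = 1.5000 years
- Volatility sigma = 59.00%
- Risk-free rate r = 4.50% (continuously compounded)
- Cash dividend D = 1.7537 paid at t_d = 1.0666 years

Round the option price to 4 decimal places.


PV(D) = D * exp(-r * t_d) = 1.7537 * 0.95313665 = 1.67151574
S_0' = S_0 - PV(D) = 102.5500 - 1.67151574 = 100.87848426
d1 = (ln(S_0'/K) + (r + sigma^2/2)*T) / (sigma*sqrt(T)) = 0.59854966
d2 = d1 - sigma*sqrt(T) = -0.12404982
exp(-rT) = 0.93472772
N(-d1) = 0.27473662; N(-d2) = 0.54936208
P = K * exp(-rT) * N(-d2) - S_0' * N(-d1) = 90.9200 * 0.93472772 * 0.54936208 - 100.87848426 * 0.27473662 = 18.9728

Answer: Price = 18.9728


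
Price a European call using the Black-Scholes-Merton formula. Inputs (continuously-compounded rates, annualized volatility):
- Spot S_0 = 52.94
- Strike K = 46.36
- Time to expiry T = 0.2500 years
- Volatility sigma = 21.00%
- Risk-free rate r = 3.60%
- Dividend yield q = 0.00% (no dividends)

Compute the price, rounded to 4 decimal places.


d1 = (ln(S/K) + (r - q + 0.5*sigma^2) * T) / (sigma * sqrt(T)) = 1.40223503
d2 = d1 - sigma * sqrt(T) = 1.29723503
exp(-rT) = 0.99104038; exp(-qT) = 1.00000000
C = S_0 * exp(-qT) * N(d1) - K * exp(-rT) * N(d2)
N(d1) = 0.91957746; N(d2) = 0.90272483
C = 52.9400 * 1.00000000 * 0.91957746 - 46.3600 * 0.99104038 * 0.90272483 = 7.2071

Answer: Price = 7.2071


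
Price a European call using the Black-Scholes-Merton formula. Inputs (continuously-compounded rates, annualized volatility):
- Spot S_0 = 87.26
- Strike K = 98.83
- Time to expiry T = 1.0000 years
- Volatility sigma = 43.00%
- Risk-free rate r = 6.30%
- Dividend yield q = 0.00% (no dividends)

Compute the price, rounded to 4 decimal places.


Answer: Price = 12.7119

Derivation:
d1 = (ln(S/K) + (r - q + 0.5*sigma^2) * T) / (sigma * sqrt(T)) = 0.07195573
d2 = d1 - sigma * sqrt(T) = -0.35804427
exp(-rT) = 0.93894347; exp(-qT) = 1.00000000
C = S_0 * exp(-qT) * N(d1) - K * exp(-rT) * N(d2)
N(d1) = 0.52868143; N(d2) = 0.36015509
C = 87.2600 * 1.00000000 * 0.52868143 - 98.8300 * 0.93894347 * 0.36015509 = 12.7119


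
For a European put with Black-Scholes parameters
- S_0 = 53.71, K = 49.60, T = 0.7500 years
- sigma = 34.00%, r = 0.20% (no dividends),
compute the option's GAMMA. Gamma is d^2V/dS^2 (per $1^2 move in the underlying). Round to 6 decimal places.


d1 = 0.4226827855; d2 = 0.1282341482
phi(d1) = 0.3648500244; exp(-qT) = 1.0000000000; exp(-rT) = 0.9985011244
Gamma = exp(-qT) * phi(d1) / (S * sigma * sqrt(T)) = 1.0000000000 * 0.3648500244 / (53.7100 * 0.3400 * 0.8660254038) = 0.023070

Answer: Gamma = 0.023070


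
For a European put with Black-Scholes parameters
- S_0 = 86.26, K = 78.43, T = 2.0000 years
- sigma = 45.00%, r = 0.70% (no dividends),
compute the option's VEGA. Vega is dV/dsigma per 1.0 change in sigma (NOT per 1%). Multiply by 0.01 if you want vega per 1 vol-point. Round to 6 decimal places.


Answer: Vega = 43.167394

Derivation:
d1 = 0.4897256323; d2 = -0.1466704707
phi(d1) = 0.3538599270; exp(-qT) = 1.0000000000; exp(-rT) = 0.9860975443
Vega = S * exp(-qT) * phi(d1) * sqrt(T) = 86.2600 * 1.0000000000 * 0.3538599270 * 1.4142135624 = 43.167394


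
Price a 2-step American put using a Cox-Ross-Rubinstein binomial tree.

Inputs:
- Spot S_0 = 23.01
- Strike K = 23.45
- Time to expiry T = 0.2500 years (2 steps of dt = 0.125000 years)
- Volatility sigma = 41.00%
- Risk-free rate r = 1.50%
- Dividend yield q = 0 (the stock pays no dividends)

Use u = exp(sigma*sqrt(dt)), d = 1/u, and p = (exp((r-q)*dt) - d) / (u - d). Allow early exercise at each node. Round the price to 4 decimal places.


Answer: Price = V(0,0) = 1.9835

Derivation:
dt = T/N = 0.125000
u = exp(sigma*sqrt(dt)) = 1.155990; d = 1/u = 0.865060
p = (exp((r-q)*dt) - d) / (u - d) = 0.470275
Discount per step: exp(-r*dt) = 0.998127
Stock lattice S(k, i) with i counting down-moves:
  k=0: S(0,0) = 23.0100
  k=1: S(1,0) = 26.5993; S(1,1) = 19.9050
  k=2: S(2,0) = 30.7485; S(2,1) = 23.0100; S(2,2) = 17.2190
Terminal payoffs V(N, i) = max(K - S_T, 0):
  V(2,0) = 0.000000; V(2,1) = 0.440000; V(2,2) = 6.230971
Backward induction: V(k, i) = exp(-r*dt) * [p * V(k+1, i) + (1-p) * V(k+1, i+1)]; then take max(V_cont, immediate exercise) for American.
  V(1,0) = exp(-r*dt) * [p*0.000000 + (1-p)*0.440000] = 0.232642; exercise = 0.000000; V(1,0) = max -> 0.232642
  V(1,1) = exp(-r*dt) * [p*0.440000 + (1-p)*6.230971] = 3.501051; exercise = 3.544979; V(1,1) = max -> 3.544979
  V(0,0) = exp(-r*dt) * [p*0.232642 + (1-p)*3.544979] = 1.983547; exercise = 0.440000; V(0,0) = max -> 1.983547
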